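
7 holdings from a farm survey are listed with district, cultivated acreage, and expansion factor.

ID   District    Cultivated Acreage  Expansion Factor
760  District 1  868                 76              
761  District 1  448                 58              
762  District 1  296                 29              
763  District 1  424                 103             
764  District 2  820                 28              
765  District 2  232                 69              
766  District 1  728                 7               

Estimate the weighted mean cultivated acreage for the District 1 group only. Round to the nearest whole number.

547

District 1 rows: 760, 761, 762, 763, 766
Weighted sum = 868×76 + 448×58 + 296×29 + 424×103 + 728×7
  = 149304
Sum of weights = 76 + 58 + 29 + 103 + 7 = 273
Weighted mean = 149304 / 273 = 546.9011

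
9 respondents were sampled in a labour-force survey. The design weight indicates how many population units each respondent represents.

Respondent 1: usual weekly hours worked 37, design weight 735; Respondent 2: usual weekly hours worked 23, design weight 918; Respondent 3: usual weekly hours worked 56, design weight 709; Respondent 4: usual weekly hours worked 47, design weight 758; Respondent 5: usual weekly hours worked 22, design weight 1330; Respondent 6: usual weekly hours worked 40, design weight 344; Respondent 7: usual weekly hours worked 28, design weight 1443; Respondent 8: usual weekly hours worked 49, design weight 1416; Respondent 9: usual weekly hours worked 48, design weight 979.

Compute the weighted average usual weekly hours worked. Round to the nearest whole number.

37

Weighted sum = 37×735 + 23×918 + 56×709 + 47×758 + 22×1330 + 40×344 + 28×1443 + 49×1416 + 48×979
  = 27195 + 21114 + 39704 + 35626 + 29260 + 13760 + 40404 + 69384 + 46992 = 323439
Sum of weights = 735 + 918 + 709 + 758 + 1330 + 344 + 1443 + 1416 + 979 = 8632
Weighted mean = 323439 / 8632 = 37.469764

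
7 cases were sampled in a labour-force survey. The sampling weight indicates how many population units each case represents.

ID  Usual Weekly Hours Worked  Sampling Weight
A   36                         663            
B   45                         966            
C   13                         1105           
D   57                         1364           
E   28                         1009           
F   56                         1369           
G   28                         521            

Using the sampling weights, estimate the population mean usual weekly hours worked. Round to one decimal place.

39.9

Weighted sum = 36×663 + 45×966 + 13×1105 + 57×1364 + 28×1009 + 56×1369 + 28×521
  = 23868 + 43470 + 14365 + 77748 + 28252 + 76664 + 14588 = 278955
Sum of weights = 6997
Weighted mean = 278955 / 6997 = 39.8678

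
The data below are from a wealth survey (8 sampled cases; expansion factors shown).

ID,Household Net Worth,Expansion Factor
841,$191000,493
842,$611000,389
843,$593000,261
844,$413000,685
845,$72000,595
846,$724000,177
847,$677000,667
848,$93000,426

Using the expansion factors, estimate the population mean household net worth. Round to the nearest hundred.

Weighted sum = 191000×493 + 611000×389 + 593000×261 + 413000×685 + 72000×595 + 724000×177 + 677000×667 + 93000×426
  = 94163000 + 237679000 + 154773000 + 282905000 + 42840000 + 128148000 + 451559000 + 39618000 = 1431685000
Sum of weights = 493 + 389 + 261 + 685 + 595 + 177 + 667 + 426 = 3693
Weighted mean = 1431685000 / 3693 = 387675.33

387700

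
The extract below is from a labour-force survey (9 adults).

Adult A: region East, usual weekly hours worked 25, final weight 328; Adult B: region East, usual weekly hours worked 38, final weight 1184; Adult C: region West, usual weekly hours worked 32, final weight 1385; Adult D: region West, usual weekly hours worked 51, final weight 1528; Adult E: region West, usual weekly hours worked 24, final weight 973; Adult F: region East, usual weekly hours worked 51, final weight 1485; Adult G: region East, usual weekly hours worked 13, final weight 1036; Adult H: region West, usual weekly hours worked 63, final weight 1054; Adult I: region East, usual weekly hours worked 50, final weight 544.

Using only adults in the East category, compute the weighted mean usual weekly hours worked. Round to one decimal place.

37.1

East rows: A, B, F, G, I
Weighted sum = 25×328 + 38×1184 + 51×1485 + 13×1036 + 50×544
  = 8200 + 44992 + 75735 + 13468 + 27200 = 169595
Sum of weights = 328 + 1184 + 1485 + 1036 + 544 = 4577
Weighted mean = 169595 / 4577 = 37.053747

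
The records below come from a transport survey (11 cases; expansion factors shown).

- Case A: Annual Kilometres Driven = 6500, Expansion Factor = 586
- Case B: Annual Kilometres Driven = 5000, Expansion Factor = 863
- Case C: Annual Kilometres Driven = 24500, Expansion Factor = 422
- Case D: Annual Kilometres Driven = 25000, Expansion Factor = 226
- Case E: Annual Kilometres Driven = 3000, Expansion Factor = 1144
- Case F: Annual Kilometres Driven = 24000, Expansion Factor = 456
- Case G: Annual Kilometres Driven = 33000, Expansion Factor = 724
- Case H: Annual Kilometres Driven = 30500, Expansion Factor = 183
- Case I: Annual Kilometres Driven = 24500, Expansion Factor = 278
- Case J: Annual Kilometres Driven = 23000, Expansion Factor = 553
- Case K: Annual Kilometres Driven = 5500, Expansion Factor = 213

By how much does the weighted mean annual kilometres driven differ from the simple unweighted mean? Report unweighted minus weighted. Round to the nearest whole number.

2893

Unweighted sum = 6500 + 5000 + 24500 + 25000 + 3000 + 24000 + 33000 + 30500 + 24500 + 23000 + 5500 = 204500
Unweighted mean = 204500 / 11 = 18590.909
Weighted sum = 6500×586 + 5000×863 + 24500×422 + 25000×226 + 3000×1144 + 24000×456 + 33000×724 + 30500×183 + 24500×278 + 23000×553 + 5500×213
  = 3809000 + 4315000 + 10339000 + 5650000 + 3432000 + 10944000 + 23892000 + 5581500 + 6811000 + 12719000 + 1171500 = 88664000
Sum of weights = 586 + 863 + 422 + 226 + 1144 + 456 + 724 + 183 + 278 + 553 + 213 = 5648
Weighted mean = 88664000 / 5648 = 15698.3
Difference (unweighted minus weighted) = 2892.6088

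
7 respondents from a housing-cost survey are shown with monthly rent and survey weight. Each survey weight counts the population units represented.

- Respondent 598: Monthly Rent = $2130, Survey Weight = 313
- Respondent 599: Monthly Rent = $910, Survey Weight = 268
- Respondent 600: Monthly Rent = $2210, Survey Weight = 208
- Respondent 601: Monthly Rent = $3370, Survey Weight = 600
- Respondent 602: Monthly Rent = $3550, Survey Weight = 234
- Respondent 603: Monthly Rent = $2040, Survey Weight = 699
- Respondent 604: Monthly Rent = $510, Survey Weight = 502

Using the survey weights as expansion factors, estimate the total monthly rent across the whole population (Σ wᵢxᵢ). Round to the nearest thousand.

Weighted total = 2130×313 + 910×268 + 2210×208 + 3370×600 + 3550×234 + 2040×699 + 510×502
  = 666690 + 243880 + 459680 + 2022000 + 830700 + 1425960 + 256020 = 5904930

5905000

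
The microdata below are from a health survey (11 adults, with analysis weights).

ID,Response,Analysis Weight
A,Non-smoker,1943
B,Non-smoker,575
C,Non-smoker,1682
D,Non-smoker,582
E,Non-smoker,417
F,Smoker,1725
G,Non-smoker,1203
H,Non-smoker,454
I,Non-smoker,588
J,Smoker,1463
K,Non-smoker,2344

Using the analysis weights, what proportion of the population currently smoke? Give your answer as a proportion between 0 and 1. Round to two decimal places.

Sum of weights for 'Smoker' = 1725 + 1463 = 3188
Total weight = 1943 + 575 + 1682 + 582 + 417 + 1725 + 1203 + 454 + 588 + 1463 + 2344 = 12976
Weighted proportion = 3188 / 12976 = 0.24568434

0.25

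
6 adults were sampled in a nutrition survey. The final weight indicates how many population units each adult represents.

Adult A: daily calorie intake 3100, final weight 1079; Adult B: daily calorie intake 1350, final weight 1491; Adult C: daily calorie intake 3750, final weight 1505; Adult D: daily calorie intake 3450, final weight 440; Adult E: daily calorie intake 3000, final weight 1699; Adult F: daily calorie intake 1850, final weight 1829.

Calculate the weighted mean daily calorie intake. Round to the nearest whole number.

Weighted sum = 3100×1079 + 1350×1491 + 3750×1505 + 3450×440 + 3000×1699 + 1850×1829
  = 21000150
Sum of weights = 1079 + 1491 + 1505 + 440 + 1699 + 1829 = 8043
Weighted mean = 21000150 / 8043 = 2610.9847

2611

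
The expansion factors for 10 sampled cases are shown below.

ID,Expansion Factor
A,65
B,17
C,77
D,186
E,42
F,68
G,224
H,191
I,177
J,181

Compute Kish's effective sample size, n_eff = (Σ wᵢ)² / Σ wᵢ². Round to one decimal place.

Σ wᵢ = 65 + 17 + 77 + 186 + 42 + 68 + 224 + 191 + 177 + 181 = 1228
Σ wᵢ² = 4225 + 289 + 5929 + 34596 + 1764 + 4624 + 50176 + 36481 + 31329 + 32761 = 202174
n_eff = 1228² / 202174 = 1507984 / 202174 = 7.4588424

7.5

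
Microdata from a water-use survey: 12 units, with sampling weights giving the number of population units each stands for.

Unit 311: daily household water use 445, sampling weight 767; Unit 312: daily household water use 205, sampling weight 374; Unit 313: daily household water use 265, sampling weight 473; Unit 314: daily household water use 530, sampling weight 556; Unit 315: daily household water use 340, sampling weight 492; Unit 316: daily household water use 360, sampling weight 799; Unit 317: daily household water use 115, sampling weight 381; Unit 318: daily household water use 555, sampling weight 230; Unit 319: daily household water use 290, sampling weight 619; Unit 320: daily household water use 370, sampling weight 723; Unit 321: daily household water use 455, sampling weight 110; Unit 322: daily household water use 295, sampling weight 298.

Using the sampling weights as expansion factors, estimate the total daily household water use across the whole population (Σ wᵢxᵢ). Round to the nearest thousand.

Weighted total = 2049375

2049000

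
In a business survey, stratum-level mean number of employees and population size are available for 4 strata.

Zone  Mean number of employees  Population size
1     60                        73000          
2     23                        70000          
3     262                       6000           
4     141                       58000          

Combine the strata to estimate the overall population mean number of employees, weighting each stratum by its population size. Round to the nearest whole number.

76

Σ Nₕ·x̄ₕ = 60×73000 + 23×70000 + 262×6000 + 141×58000
  = 4380000 + 1610000 + 1572000 + 8178000 = 15740000
Σ Nₕ = 73000 + 70000 + 6000 + 58000 = 207000
Overall mean = 15740000 / 207000 = 76.038647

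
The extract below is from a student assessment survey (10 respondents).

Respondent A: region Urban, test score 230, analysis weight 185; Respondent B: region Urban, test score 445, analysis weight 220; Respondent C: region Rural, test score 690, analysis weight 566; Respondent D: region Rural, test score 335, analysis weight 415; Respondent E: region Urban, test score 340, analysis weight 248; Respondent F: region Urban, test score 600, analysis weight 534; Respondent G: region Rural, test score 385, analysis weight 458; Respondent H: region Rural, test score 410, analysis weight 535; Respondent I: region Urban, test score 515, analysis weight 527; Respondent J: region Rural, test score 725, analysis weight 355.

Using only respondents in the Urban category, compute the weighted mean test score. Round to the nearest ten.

480

Urban rows: A, B, E, F, I
Weighted sum = 230×185 + 445×220 + 340×248 + 600×534 + 515×527
  = 42550 + 97900 + 84320 + 320400 + 271405 = 816575
Sum of weights = 185 + 220 + 248 + 534 + 527 = 1714
Weighted mean = 816575 / 1714 = 476.41482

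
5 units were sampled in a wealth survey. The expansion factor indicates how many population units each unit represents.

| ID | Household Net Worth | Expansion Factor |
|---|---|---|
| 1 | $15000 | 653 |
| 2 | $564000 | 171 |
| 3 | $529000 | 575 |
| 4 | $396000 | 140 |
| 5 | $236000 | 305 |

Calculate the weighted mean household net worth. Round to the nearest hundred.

Weighted sum = 15000×653 + 564000×171 + 529000×575 + 396000×140 + 236000×305
  = 537834000
Sum of weights = 653 + 171 + 575 + 140 + 305 = 1844
Weighted mean = 537834000 / 1844 = 291667.03

291700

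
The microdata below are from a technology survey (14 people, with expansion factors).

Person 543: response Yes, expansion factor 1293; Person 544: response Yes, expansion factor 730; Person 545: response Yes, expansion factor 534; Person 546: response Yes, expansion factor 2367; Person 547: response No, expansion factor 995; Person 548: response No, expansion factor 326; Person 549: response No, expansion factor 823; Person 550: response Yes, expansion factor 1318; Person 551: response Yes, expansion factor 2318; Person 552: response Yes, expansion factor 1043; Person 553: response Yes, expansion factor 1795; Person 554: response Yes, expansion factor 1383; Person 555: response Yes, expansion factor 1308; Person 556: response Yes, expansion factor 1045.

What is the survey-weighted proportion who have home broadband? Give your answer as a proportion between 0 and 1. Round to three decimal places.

0.876

Sum of weights for 'Yes' = 1293 + 730 + 534 + 2367 + 1318 + 2318 + 1043 + 1795 + 1383 + 1308 + 1045 = 15134
Total weight = 17278
Weighted proportion = 15134 / 17278 = 0.87591156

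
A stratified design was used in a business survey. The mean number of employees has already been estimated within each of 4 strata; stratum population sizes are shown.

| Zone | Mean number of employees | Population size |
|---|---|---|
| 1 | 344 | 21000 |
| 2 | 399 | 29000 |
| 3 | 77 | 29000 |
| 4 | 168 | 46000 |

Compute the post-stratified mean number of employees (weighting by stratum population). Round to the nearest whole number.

Σ Nₕ·x̄ₕ = 28756000
Σ Nₕ = 21000 + 29000 + 29000 + 46000 = 125000
Overall mean = 28756000 / 125000 = 230.048

230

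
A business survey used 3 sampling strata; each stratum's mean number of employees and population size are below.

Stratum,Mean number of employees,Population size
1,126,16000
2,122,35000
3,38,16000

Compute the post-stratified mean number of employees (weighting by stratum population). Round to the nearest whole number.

103

Σ Nₕ·x̄ₕ = 6894000
Σ Nₕ = 16000 + 35000 + 16000 = 67000
Overall mean = 6894000 / 67000 = 102.89552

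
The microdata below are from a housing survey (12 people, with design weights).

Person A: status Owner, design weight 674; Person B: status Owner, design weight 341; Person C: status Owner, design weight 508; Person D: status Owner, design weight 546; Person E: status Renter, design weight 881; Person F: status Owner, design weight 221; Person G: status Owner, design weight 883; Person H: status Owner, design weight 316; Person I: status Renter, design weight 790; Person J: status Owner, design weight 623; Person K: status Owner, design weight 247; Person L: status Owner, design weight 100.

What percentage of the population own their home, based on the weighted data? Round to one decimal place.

72.7

Sum of weights for 'Owner' = 674 + 341 + 508 + 546 + 221 + 883 + 316 + 623 + 247 + 100 = 4459
Total weight = 674 + 341 + 508 + 546 + 881 + 221 + 883 + 316 + 790 + 623 + 247 + 100 = 6130
Weighted proportion = 4459 / 6130 = 0.7274062 → 72.74062%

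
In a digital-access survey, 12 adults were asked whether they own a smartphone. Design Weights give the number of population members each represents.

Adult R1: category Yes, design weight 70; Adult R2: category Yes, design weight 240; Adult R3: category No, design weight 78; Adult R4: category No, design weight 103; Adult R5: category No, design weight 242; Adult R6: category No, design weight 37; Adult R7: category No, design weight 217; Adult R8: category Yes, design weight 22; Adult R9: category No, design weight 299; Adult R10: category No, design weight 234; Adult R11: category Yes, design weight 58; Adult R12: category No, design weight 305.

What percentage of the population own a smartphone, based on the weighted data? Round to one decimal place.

Sum of weights for 'Yes' = 70 + 240 + 22 + 58 = 390
Total weight = 1905
Weighted proportion = 390 / 1905 = 0.20472441 → 20.472441%

20.5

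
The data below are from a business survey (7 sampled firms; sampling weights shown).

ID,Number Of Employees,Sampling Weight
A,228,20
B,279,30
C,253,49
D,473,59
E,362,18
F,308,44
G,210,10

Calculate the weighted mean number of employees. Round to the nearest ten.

330

Weighted sum = 228×20 + 279×30 + 253×49 + 473×59 + 362×18 + 308×44 + 210×10
  = 75402
Sum of weights = 20 + 30 + 49 + 59 + 18 + 44 + 10 = 230
Weighted mean = 75402 / 230 = 327.83478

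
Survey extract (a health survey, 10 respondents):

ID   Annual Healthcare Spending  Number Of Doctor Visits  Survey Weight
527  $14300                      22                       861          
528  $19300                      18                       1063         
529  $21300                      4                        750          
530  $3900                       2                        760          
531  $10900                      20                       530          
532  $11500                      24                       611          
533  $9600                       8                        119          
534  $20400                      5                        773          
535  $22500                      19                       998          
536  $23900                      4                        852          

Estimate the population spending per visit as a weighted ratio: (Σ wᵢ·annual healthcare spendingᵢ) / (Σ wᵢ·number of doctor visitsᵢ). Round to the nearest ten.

1310

Σ wᵢ·y = 124300100
Σ wᵢ·x = 22×861 + 18×1063 + 4×750 + 2×760 + 20×530 + 24×611 + 8×119 + 5×773 + 19×998 + 4×852
  = 95047
Ratio = 124300100 / 95047 = 1307.7751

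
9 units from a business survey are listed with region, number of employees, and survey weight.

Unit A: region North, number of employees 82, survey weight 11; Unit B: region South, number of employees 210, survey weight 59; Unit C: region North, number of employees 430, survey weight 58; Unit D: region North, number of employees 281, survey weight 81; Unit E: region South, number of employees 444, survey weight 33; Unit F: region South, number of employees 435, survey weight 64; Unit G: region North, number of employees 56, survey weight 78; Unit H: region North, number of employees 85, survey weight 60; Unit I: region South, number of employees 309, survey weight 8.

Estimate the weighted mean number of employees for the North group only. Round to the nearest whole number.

North rows: A, C, D, G, H
Weighted sum = 82×11 + 430×58 + 281×81 + 56×78 + 85×60
  = 58071
Sum of weights = 288
Weighted mean = 58071 / 288 = 201.63542

202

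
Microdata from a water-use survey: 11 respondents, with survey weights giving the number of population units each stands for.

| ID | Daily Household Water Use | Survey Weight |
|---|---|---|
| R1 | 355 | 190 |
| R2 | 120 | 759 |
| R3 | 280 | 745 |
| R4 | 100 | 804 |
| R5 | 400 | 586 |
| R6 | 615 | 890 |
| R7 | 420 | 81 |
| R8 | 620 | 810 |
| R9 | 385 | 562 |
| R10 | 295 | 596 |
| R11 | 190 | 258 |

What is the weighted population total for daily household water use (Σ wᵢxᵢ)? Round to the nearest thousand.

Weighted total = 355×190 + 120×759 + 280×745 + 100×804 + 400×586 + 615×890 + 420×81 + 620×810 + 385×562 + 295×596 + 190×258
  = 2206710

2207000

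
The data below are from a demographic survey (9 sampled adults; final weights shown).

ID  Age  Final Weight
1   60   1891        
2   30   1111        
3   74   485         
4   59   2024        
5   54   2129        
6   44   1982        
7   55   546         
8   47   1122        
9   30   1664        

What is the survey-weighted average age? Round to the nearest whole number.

49

Weighted sum = 60×1891 + 30×1111 + 74×485 + 59×2024 + 54×2129 + 44×1982 + 55×546 + 47×1122 + 30×1664
  = 636954
Sum of weights = 1891 + 1111 + 485 + 2024 + 2129 + 1982 + 546 + 1122 + 1664 = 12954
Weighted mean = 636954 / 12954 = 49.170449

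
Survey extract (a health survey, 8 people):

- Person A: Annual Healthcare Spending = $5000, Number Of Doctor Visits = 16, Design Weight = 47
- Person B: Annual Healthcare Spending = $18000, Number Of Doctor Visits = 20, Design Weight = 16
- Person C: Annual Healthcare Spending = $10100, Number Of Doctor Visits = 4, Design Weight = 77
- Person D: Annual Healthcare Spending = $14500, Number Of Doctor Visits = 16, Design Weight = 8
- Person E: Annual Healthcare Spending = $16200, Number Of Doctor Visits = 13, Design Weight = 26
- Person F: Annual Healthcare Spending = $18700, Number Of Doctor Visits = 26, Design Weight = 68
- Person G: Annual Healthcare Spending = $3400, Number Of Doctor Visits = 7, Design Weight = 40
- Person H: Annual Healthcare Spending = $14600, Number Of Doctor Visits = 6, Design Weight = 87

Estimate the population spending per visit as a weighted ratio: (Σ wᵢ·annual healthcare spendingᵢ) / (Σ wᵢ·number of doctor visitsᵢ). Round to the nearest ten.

1020

Σ wᵢ·y = 4515700
Σ wᵢ·x = 16×47 + 20×16 + 4×77 + 16×8 + 13×26 + 26×68 + 7×40 + 6×87
  = 752 + 320 + 308 + 128 + 338 + 1768 + 280 + 522 = 4416
Ratio = 4515700 / 4416 = 1022.577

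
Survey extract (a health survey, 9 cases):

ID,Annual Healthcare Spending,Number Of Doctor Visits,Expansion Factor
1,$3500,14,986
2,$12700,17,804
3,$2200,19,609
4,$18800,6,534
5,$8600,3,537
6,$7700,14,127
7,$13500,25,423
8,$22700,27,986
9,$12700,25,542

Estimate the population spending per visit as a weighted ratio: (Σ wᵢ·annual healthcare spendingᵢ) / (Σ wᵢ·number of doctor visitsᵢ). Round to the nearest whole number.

Σ wᵢ·y = 3500×986 + 12700×804 + 2200×609 + 18800×534 + 8600×537 + 7700×127 + 13500×423 + 22700×986 + 12700×542
  = 3451000 + 10210800 + 1339800 + 10039200 + 4618200 + 977900 + 5710500 + 22382200 + 6883400 = 65613000
Σ wᵢ·x = 96383
Ratio = 65613000 / 96383 = 680.75283

681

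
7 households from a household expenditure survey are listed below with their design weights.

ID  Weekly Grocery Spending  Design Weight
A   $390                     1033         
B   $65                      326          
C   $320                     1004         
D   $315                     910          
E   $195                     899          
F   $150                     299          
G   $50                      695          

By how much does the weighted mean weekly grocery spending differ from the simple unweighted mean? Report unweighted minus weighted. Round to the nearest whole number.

-37

Unweighted sum = 390 + 65 + 320 + 315 + 195 + 150 + 50 = 1485
Unweighted mean = 1485 / 7 = 212.14286
Weighted sum = 390×1033 + 65×326 + 320×1004 + 315×910 + 195×899 + 150×299 + 50×695
  = 402870 + 21190 + 321280 + 286650 + 175305 + 44850 + 34750 = 1286895
Sum of weights = 1033 + 326 + 1004 + 910 + 899 + 299 + 695 = 5166
Weighted mean = 1286895 / 5166 = 249.10859
Difference (unweighted minus weighted) = -36.965738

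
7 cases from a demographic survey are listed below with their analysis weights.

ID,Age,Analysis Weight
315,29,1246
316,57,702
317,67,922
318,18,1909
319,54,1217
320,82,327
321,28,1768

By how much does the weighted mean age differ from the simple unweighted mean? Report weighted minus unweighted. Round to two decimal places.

Unweighted sum = 29 + 57 + 67 + 18 + 54 + 82 + 28 = 335
Unweighted mean = 335 / 7 = 47.857143
Weighted sum = 29×1246 + 57×702 + 67×922 + 18×1909 + 54×1217 + 82×327 + 28×1768
  = 36134 + 40014 + 61774 + 34362 + 65718 + 26814 + 49504 = 314320
Sum of weights = 1246 + 702 + 922 + 1909 + 1217 + 327 + 1768 = 8091
Weighted mean = 314320 / 8091 = 38.848103
Difference (weighted minus unweighted) = -9.00904

-9.01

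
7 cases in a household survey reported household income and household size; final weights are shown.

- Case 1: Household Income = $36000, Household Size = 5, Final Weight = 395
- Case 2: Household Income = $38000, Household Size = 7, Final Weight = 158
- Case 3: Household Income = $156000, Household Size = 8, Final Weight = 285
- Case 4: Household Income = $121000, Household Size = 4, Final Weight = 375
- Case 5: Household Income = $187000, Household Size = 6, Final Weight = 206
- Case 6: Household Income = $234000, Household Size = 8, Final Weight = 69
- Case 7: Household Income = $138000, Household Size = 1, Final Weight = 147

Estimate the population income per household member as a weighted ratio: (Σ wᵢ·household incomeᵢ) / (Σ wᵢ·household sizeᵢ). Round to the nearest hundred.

21000

Σ wᵢ·y = 36000×395 + 38000×158 + 156000×285 + 121000×375 + 187000×206 + 234000×69 + 138000×147
  = 185013000
Σ wᵢ·x = 5×395 + 7×158 + 8×285 + 4×375 + 6×206 + 8×69 + 1×147
  = 8796
Ratio = 185013000 / 8796 = 21033.765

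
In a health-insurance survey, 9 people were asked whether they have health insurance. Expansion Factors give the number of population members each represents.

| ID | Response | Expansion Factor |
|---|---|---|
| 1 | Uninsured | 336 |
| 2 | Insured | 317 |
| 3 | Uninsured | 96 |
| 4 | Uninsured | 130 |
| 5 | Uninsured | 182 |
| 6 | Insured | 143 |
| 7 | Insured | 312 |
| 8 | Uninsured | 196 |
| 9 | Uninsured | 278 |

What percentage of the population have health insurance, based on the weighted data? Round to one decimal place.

Sum of weights for 'Insured' = 317 + 143 + 312 = 772
Total weight = 336 + 317 + 96 + 130 + 182 + 143 + 312 + 196 + 278 = 1990
Weighted proportion = 772 / 1990 = 0.3879397 → 38.79397%

38.8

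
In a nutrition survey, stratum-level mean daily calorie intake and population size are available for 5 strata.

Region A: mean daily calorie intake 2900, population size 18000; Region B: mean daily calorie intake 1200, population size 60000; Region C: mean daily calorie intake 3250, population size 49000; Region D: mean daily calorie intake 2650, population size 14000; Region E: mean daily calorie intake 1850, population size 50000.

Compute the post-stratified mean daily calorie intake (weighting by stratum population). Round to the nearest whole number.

Σ Nₕ·x̄ₕ = 2900×18000 + 1200×60000 + 3250×49000 + 2650×14000 + 1850×50000
  = 413050000
Σ Nₕ = 18000 + 60000 + 49000 + 14000 + 50000 = 191000
Overall mean = 413050000 / 191000 = 2162.5654

2163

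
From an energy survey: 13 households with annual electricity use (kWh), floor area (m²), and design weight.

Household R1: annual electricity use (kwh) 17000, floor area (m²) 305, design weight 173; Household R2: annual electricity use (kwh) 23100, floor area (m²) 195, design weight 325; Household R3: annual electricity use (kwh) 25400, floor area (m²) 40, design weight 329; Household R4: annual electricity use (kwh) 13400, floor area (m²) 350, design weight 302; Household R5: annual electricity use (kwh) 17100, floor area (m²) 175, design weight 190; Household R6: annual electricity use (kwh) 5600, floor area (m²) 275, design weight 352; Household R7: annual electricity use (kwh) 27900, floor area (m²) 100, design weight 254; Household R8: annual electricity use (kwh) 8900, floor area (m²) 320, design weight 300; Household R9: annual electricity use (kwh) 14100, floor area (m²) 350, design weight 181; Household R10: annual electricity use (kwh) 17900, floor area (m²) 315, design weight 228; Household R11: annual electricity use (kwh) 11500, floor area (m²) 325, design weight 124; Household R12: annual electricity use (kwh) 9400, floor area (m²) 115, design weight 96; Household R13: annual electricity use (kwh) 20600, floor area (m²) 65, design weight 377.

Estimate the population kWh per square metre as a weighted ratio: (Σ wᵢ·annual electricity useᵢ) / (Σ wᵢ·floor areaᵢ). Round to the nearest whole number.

78

Σ wᵢ·y = 54556600
Σ wᵢ·x = 697465
Ratio = 54556600 / 697465 = 78.221273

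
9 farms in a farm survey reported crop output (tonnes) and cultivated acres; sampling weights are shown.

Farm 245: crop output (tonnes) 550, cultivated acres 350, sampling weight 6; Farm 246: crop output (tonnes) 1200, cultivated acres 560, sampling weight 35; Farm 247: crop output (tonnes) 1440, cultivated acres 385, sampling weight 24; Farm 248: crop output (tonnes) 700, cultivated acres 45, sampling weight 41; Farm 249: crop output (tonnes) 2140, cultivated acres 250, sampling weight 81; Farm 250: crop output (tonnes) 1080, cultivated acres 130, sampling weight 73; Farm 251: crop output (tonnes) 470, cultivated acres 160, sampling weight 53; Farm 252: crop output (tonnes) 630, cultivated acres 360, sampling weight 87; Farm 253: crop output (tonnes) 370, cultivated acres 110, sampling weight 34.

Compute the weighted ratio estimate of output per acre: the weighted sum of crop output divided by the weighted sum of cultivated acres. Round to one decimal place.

4.3

Σ wᵢ·y = 550×6 + 1200×35 + 1440×24 + 700×41 + 2140×81 + 1080×73 + 470×53 + 630×87 + 370×34
  = 3300 + 42000 + 34560 + 28700 + 173340 + 78840 + 24910 + 54810 + 12580 = 453040
Σ wᵢ·x = 106065
Ratio = 453040 / 106065 = 4.271343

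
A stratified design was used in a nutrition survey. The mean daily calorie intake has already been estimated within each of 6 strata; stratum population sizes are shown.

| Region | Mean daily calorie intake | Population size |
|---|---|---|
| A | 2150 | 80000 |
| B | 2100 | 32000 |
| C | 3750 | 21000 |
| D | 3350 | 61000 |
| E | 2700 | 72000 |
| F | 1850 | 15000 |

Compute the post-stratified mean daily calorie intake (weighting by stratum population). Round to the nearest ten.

Σ Nₕ·x̄ₕ = 744450000
Σ Nₕ = 281000
Overall mean = 744450000 / 281000 = 2649.2883

2650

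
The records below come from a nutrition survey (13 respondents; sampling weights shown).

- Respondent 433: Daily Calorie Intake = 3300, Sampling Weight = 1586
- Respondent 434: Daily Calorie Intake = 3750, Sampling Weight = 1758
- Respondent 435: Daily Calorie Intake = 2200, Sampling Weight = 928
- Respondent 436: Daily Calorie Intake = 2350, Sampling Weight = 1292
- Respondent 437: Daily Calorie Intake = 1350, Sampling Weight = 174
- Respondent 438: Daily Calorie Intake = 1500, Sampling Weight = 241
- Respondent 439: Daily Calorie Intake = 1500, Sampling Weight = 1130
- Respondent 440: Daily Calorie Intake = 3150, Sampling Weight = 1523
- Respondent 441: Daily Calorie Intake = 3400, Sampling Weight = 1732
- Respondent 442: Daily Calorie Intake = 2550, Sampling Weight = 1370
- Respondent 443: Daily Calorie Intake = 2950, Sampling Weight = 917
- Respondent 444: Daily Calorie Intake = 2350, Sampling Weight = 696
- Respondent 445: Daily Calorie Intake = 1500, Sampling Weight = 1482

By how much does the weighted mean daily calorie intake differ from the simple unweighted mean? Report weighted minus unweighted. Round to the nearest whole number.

Unweighted sum = 31850
Unweighted mean = 31850 / 13 = 2450
Weighted sum = 39939000
Sum of weights = 14829
Weighted mean = 39939000 / 14829 = 2693.3037
Difference (weighted minus unweighted) = 243.30366

243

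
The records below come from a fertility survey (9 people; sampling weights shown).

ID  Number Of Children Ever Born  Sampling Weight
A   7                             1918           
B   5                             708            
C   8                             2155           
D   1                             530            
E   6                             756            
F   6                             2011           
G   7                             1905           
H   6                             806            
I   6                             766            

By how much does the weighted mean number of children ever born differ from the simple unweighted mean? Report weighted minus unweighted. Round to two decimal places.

0.64

Unweighted sum = 7 + 5 + 8 + 1 + 6 + 6 + 7 + 6 + 6 = 52
Unweighted mean = 52 / 9 = 5.7777778
Weighted sum = 7×1918 + 5×708 + 8×2155 + 1×530 + 6×756 + 6×2011 + 7×1905 + 6×806 + 6×766
  = 13426 + 3540 + 17240 + 530 + 4536 + 12066 + 13335 + 4836 + 4596 = 74105
Sum of weights = 1918 + 708 + 2155 + 530 + 756 + 2011 + 1905 + 806 + 766 = 11555
Weighted mean = 74105 / 11555 = 6.413241
Difference (weighted minus unweighted) = 0.63546324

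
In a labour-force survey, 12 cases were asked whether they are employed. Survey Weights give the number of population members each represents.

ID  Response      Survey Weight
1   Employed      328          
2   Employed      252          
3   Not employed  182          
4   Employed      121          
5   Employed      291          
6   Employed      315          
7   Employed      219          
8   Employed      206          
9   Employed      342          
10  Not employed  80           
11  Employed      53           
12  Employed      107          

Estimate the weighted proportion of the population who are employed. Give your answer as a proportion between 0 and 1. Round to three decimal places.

0.895

Sum of weights for 'Employed' = 328 + 252 + 121 + 291 + 315 + 219 + 206 + 342 + 53 + 107 = 2234
Total weight = 328 + 252 + 182 + 121 + 291 + 315 + 219 + 206 + 342 + 80 + 53 + 107 = 2496
Weighted proportion = 2234 / 2496 = 0.89503205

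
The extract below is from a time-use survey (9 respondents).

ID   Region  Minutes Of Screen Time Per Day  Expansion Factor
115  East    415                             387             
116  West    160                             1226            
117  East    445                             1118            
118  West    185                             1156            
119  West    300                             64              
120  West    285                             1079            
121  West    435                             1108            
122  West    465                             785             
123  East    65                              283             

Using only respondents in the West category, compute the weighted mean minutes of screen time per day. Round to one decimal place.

292.3

West rows: 116, 118, 119, 120, 121, 122
Weighted sum = 160×1226 + 185×1156 + 300×64 + 285×1079 + 435×1108 + 465×785
  = 196160 + 213860 + 19200 + 307515 + 481980 + 365025 = 1583740
Sum of weights = 5418
Weighted mean = 1583740 / 5418 = 292.31082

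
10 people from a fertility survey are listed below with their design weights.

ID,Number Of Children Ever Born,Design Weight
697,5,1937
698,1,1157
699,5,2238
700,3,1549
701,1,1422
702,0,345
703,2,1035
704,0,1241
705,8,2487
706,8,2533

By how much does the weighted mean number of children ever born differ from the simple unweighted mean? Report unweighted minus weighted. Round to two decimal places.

Unweighted sum = 5 + 1 + 5 + 3 + 1 + 0 + 2 + 0 + 8 + 8 = 33
Unweighted mean = 33 / 10 = 3.3
Weighted sum = 5×1937 + 1×1157 + 5×2238 + 3×1549 + 1×1422 + 0×345 + 2×1035 + 0×1241 + 8×2487 + 8×2533
  = 9685 + 1157 + 11190 + 4647 + 1422 + 0 + 2070 + 0 + 19896 + 20264 = 70331
Sum of weights = 1937 + 1157 + 2238 + 1549 + 1422 + 345 + 1035 + 1241 + 2487 + 2533 = 15944
Weighted mean = 70331 / 15944 = 4.4111264
Difference (unweighted minus weighted) = -1.1111264

-1.11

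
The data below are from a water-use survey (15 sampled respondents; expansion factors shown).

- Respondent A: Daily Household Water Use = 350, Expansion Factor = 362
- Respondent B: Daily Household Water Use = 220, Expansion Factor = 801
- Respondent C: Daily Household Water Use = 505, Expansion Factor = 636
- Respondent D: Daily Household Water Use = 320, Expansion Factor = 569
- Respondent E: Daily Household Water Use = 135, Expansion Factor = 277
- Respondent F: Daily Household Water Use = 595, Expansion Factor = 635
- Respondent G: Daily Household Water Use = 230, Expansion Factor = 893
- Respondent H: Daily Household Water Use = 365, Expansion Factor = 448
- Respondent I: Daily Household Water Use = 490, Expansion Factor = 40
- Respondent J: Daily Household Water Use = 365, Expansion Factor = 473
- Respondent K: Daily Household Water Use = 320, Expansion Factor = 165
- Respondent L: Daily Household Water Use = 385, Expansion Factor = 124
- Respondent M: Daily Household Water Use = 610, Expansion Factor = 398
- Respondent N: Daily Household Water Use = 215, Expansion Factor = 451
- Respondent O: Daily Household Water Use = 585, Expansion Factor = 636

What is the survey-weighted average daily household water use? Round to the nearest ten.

Weighted sum = 2594900
Sum of weights = 6908
Weighted mean = 2594900 / 6908 = 375.63694

380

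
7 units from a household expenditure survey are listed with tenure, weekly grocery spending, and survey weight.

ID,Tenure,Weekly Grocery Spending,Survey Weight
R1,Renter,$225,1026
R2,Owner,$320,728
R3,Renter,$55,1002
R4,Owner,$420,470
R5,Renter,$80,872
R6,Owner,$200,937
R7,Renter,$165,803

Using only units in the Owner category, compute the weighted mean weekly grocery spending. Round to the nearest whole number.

Owner rows: R2, R4, R6
Weighted sum = 320×728 + 420×470 + 200×937
  = 232960 + 197400 + 187400 = 617760
Sum of weights = 728 + 470 + 937 = 2135
Weighted mean = 617760 / 2135 = 289.34895

289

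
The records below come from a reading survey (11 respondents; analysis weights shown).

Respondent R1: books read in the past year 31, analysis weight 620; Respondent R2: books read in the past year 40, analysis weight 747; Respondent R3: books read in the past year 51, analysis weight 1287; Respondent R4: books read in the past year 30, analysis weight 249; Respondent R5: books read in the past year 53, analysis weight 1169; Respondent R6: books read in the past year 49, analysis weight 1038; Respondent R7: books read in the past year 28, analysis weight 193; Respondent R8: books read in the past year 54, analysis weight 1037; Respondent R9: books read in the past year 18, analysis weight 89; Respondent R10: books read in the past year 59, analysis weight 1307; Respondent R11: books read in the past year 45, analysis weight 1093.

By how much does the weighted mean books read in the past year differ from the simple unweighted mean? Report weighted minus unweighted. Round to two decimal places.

Unweighted sum = 31 + 40 + 51 + 30 + 53 + 49 + 28 + 54 + 18 + 59 + 45 = 458
Unweighted mean = 458 / 11 = 41.636364
Weighted sum = 31×620 + 40×747 + 51×1287 + 30×249 + 53×1169 + 49×1038 + 28×193 + 54×1037 + 18×89 + 59×1307 + 45×1093
  = 424328
Sum of weights = 8829
Weighted mean = 424328 / 8829 = 48.060709
Difference (weighted minus unweighted) = 6.4243454

6.42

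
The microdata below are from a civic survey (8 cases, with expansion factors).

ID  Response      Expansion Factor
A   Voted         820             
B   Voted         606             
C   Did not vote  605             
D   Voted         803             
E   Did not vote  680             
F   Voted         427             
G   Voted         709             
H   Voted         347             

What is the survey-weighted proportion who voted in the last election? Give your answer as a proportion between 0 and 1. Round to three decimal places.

0.743

Sum of weights for 'Voted' = 820 + 606 + 803 + 427 + 709 + 347 = 3712
Total weight = 820 + 606 + 605 + 803 + 680 + 427 + 709 + 347 = 4997
Weighted proportion = 3712 / 4997 = 0.74284571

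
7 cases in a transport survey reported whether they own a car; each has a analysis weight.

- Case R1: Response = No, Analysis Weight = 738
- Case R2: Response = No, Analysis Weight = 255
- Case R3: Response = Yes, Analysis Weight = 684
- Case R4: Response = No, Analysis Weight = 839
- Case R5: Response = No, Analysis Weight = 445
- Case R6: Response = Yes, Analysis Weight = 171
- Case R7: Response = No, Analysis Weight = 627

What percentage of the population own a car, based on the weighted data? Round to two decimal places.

Sum of weights for 'Yes' = 684 + 171 = 855
Total weight = 738 + 255 + 684 + 839 + 445 + 171 + 627 = 3759
Weighted proportion = 855 / 3759 = 0.22745411 → 22.745411%

22.75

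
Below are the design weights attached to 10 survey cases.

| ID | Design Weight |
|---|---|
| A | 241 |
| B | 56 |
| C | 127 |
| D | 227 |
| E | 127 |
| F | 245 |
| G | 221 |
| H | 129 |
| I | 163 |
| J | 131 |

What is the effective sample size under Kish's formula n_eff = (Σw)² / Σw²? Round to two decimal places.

Σ wᵢ = 1667
Σ wᵢ² = 58081 + 3136 + 16129 + 51529 + 16129 + 60025 + 48841 + 16641 + 26569 + 17161 = 314241
n_eff = 1667² / 314241 = 2778889 / 314241 = 8.8431777

8.84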